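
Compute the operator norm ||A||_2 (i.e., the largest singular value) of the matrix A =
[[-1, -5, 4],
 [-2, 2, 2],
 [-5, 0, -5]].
||A||_2 = sqrt((92 + sqrt(964))/2) ≈ 7.8437 (= sqrt(largest eigenvalue of A^T A))

||A||_2 = sigma_max(A) = sqrt(lambda_max(A^T A)). Form the symmetric matrix M = A^T A =
[[30, 1, 17],
 [1, 29, -16],
 [17, -16, 45]].
Its characteristic polynomial (trace, sum of principal 2x2 minors, determinant of M give the coefficients) is
  p(λ) = det(λ I - M) = λ^3 - 104λ^2 + 2979λ - 22500.
By the rational root theorem any rational root is an integer divisor of 22500. Testing λ = 12: p(12) = 1728 - 14976 + 35748 - 22500 = 0, so λ = 12 is a root. Dividing out (λ - 12) leaves p(λ) = (λ - 12)(λ^2 - 92λ + 1875). For λ^2 - 92λ + 1875 the discriminant is 964. It is nonnegative but not a perfect square, so the roots are real and irrational: λ = (92 ± sqrt(964))/2 ≈ 61.5242, 30.4758.
So the eigenvalues of A^T A are ≈ 12, 30.4758, 61.5242 (all ≥ 0, as they must be for A^T A). The largest is λ_max = (92 + sqrt(964))/2 ≈ 61.5242, hence ||A||_2 = sqrt(λ_max) = sqrt((92 + sqrt(964))/2) ≈ 7.8437.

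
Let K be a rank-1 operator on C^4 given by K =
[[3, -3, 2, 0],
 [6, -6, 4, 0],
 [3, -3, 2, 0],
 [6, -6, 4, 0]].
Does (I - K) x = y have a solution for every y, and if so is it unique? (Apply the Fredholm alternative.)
(I - K) is invertible (det(I - K) = 2 ≠ 0), so for every y in C^4 the equation (I - K) x = y has a unique solution.

K has rank 1, so it is an outer product K = u v^T: every row of K is a multiple of one row vector. Reading off the entries, u = (1, 2, 1, 2) and v = (3, -3, 2, 0) (row i of K equals u_i·v^T). A rank-one matrix u v^T satisfies K u = u (v·u) and kills the (3)-dimensional subspace v^⊥, so its characteristic polynomial is lambda^3 (lambda - v·u) with v·u = tr K = -1. Hence the eigenvalues of I - K are 1 (multiplicity 3) and 1 - (-1) = 2, so det(I - K) = 2. (Direct check: I - K =
[[-2, 3, -2, 0],
 [-6, 7, -4, 0],
 [-3, 3, -1, 0],
 [-6, 6, -4, 1]]
has determinant 2.) The finite-dimensional Fredholm alternative says: either (I - K) is invertible, or ker(I - K) ≠ {0} and then range(I - K) = ker((I - K)^*)^⊥, with dim ker(I - K) = dim ker((I - K)^*). Since det(I - K) ≠ 0, 1 is not an eigenvalue of K and ker(I - K) = {0}, so we are in the first case: for every y there is a unique x = (I - K)^(-1) y. Explicitly, by the Sherman–Morrison formula, (I - u v^T)^(-1) = I + u v^T/(1 - v·u), i.e. (I - K)^(-1) = I + K/(2).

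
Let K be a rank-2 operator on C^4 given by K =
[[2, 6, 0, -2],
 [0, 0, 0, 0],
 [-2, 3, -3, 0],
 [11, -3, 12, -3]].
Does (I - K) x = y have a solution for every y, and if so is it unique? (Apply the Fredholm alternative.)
(I - K) is invertible (det(I - K) = 24 ≠ 0), so for every y in C^4 the equation (I - K) x = y has a unique solution.

K has rank 2 and factors as K = U V^T = u1 v1^T + u2 v2^T with u1 = (2, 0, 1, -1), v1 = (-2, 3, -3, 0), u2 = (2, 0, 0, 3), v2 = (3, 0, 3, -1) (multiplying out reproduces the displayed K). The nonzero eigenvalues of U V^T coincide with those of the 2 x 2 matrix G = V^T U = [[v1·u1, v1·u2], [v2·u1, v2·u2]] = [[-7, -4], [10, 3]], and by the Sylvester determinant identity det(I_4 - U V^T) = det(I_2 - V^T U) = det([[8, 4], [-10, -2]]) = (8)(-2) - (4)(-10) = 24. (Direct check: I - K =
[[-1, -6, 0, 2],
 [0, 1, 0, 0],
 [2, -3, 4, 0],
 [-11, 3, -12, 4]]
has determinant 24.) The finite-dimensional Fredholm alternative says: either (I - K) is invertible, or ker(I - K) ≠ {0} and then range(I - K) = ker((I - K)^*)^⊥, with dim ker(I - K) = dim ker((I - K)^*). Since det(I - K) ≠ 0, 1 is not an eigenvalue of K and ker(I - K) = {0}, so we are in the first case: for every y there is a unique x = (I - K)^(-1) y. (Explicitly, by the Woodbury identity, (I - U V^T)^(-1) = I + U (I_2 - G)^(-1) V^T.)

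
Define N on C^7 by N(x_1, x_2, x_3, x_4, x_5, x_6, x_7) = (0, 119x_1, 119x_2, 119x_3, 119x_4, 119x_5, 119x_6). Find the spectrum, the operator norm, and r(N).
sigma(N) = {0}; ||N|| = 119; r(N) = 0. (N is nilpotent with N^7 = 0.)

On C^7, N is a strictly lower-triangular matrix with 119 on the subdiagonal and zeros elsewhere, so its characteristic polynomial is lambda^7 and every eigenvalue is 0: sigma(N) = {0}. For the operator norm, N e_i = 119e_{i+1} for i = 1, ..., 6 and N e_7 = 0, so the singular values of N are 119 (with multiplicity 6) and 0; hence ||N|| = 119. The spectral radius r(N) = max|lambda| = 0. Note ||N|| > r(N) — characteristic of non-normal nilpotent operators. Indeed N^7 = 0.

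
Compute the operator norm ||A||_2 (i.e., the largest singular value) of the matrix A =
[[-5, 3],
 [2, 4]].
||A||_2 = sqrt((54 + sqrt(212))/2) ≈ 5.8549 (= sqrt(largest eigenvalue of A^T A))

||A||_2 = sigma_max(A) = sqrt(lambda_max(A^T A)). Form the symmetric matrix M = A^T A =
[[29, -7],
 [-7, 25]].
Its characteristic polynomial (trace, determinant of M give the coefficients) is
  p(λ) = det(λ I - M) = λ^2 - 54λ + 676.
For λ^2 - 54λ + 676 the discriminant is 212. It is nonnegative but not a perfect square, so the roots are real and irrational: λ = (54 ± sqrt(212))/2 ≈ 34.2801, 19.7199.
So the eigenvalues of A^T A are ≈ 19.7199, 34.2801 (all ≥ 0, as they must be for A^T A). The largest is λ_max = (54 + sqrt(212))/2 ≈ 34.2801, hence ||A||_2 = sqrt(λ_max) = sqrt((54 + sqrt(212))/2) ≈ 5.8549.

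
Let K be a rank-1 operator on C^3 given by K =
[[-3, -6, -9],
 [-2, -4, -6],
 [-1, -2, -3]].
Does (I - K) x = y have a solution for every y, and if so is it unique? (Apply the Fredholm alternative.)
(I - K) is invertible (det(I - K) = 11 ≠ 0), so for every y in C^3 the equation (I - K) x = y has a unique solution.

K has rank 1, so it is an outer product K = u v^T: every row of K is a multiple of one row vector. Reading off the entries, u = (-3, -2, -1) and v = (1, 2, 3) (row i of K equals u_i·v^T). A rank-one matrix u v^T satisfies K u = u (v·u) and kills the (2)-dimensional subspace v^⊥, so its characteristic polynomial is lambda^2 (lambda - v·u) with v·u = tr K = -10. Hence the eigenvalues of I - K are 1 (multiplicity 2) and 1 - (-10) = 11, so det(I - K) = 11. (Direct check: I - K =
[[4, 6, 9],
 [2, 5, 6],
 [1, 2, 4]]
has determinant 11.) The finite-dimensional Fredholm alternative says: either (I - K) is invertible, or ker(I - K) ≠ {0} and then range(I - K) = ker((I - K)^*)^⊥, with dim ker(I - K) = dim ker((I - K)^*). Since det(I - K) ≠ 0, 1 is not an eigenvalue of K and ker(I - K) = {0}, so we are in the first case: for every y there is a unique x = (I - K)^(-1) y. Explicitly, by the Sherman–Morrison formula, (I - u v^T)^(-1) = I + u v^T/(1 - v·u), i.e. (I - K)^(-1) = I + K/(11).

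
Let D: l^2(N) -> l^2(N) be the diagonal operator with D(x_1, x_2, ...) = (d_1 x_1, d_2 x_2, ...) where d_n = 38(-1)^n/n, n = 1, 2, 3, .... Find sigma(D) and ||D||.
sigma(D) = {38(-1)^n/n : n ≥ 1} ∪ {0}; ||D|| = 38

A bounded diagonal operator on l^2 with diagonal entries d_n has spectrum equal to the closure of {d_n : n ≥ 1}: every d_n is an eigenvalue (with eigenvector e_n), so {d_n} ⊂ sigma(D); the spectrum is closed, so its closure is too; and for lambda not in the closure, (D - lambda I) has bounded inverse (the diagonal entries 1/(d_n - lambda) are bounded). For our sequence d_n = 38(-1)^n/n, n = 1, 2, 3, ...:
  - {d_n} = {38(-1)^n/n : n ≥ 1}; the only limit point is 0
  - closure = {38(-1)^n/n : n ≥ 1} ∪ {0}
For the norm: a diagonal operator has ||D|| = sup_n |d_n|. Here |d_n| = 38/n is decreasing, so sup_n |d_n| = |d_1| = 38. So ||D|| = 38.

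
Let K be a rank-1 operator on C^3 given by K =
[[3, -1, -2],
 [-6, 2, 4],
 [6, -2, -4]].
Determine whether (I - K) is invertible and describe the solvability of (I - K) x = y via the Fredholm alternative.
(I - K) is singular (det(I - K) = 0, i.e. 1 ∈ sigma(K)). (I - K) x = y is solvable iff y ⊥ ker((I - K)^*) = span{(3, -1, -2)}, i.e. iff 3y_1 - y_2 - 2y_3 = 0. When solvable, the solutions are x = y + c·(1, -2, 2), c arbitrary (ker(I - K) = span{(1, -2, 2)}, dimension 1).

K has rank 1, so it is an outer product K = u v^T: every row of K is a multiple of one row vector. Reading off the entries, u = (1, -2, 2) and v = (3, -1, -2) (row i of K equals u_i·v^T). A rank-one matrix u v^T satisfies K u = u (v·u) and kills the (2)-dimensional subspace v^⊥, so its characteristic polynomial is lambda^2 (lambda - v·u) with v·u = tr K = 1. Hence the eigenvalues of I - K are 1 (multiplicity 2) and 1 - (1) = 0, so det(I - K) = 0. (Direct check: I - K =
[[-2, 1, 2],
 [6, -1, -4],
 [-6, 2, 5]]
has determinant 0.) So 1 is an eigenvalue of K and (I - K) is not invertible. The finite-dimensional Fredholm alternative says: either (I - K) is invertible, or ker(I - K) ≠ {0} and then range(I - K) = ker((I - K)^*)^⊥, with dim ker(I - K) = dim ker((I - K)^*). We are in the second case, so we need both kernels. Kernel of I - K: (I - K) u = u - u (v·u) = u - u = 0, so ker(I - K) = span{u} = span{(1, -2, 2)} (it is exactly 1-dimensional because rank(I - K) = 2). Kernel of the adjoint: K is real, so (I - K)^* = I - K^T = I - v u^T, and (I - v u^T) v = v - v (u·v) = 0; hence ker((I - K)^*) = span{v} = span{(3, -1, -2)}. Therefore (I - K) x = y is solvable iff <y, v> = 0, i.e. iff 3y_1 - y_2 - 2y_3 = 0. When this holds, K y = u (v·y) = 0, so (I - K) y = y and x = y is a particular solution; the full solution set is the line x = y + c·u = y + c·(1, -2, 2), c ∈ C.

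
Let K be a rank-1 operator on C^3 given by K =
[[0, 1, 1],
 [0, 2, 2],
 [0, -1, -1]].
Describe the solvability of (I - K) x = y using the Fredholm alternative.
(I - K) is singular (det(I - K) = 0, i.e. 1 ∈ sigma(K)). (I - K) x = y is solvable iff y ⊥ ker((I - K)^*) = span{(0, 1, 1)}, i.e. iff y_2 + y_3 = 0. When solvable, the solutions are x = y + c·(1, 2, -1), c arbitrary (ker(I - K) = span{(1, 2, -1)}, dimension 1).

K has rank 1, so it is an outer product K = u v^T: every row of K is a multiple of one row vector. Reading off the entries, u = (1, 2, -1) and v = (0, 1, 1) (row i of K equals u_i·v^T). A rank-one matrix u v^T satisfies K u = u (v·u) and kills the (2)-dimensional subspace v^⊥, so its characteristic polynomial is lambda^2 (lambda - v·u) with v·u = tr K = 1. Hence the eigenvalues of I - K are 1 (multiplicity 2) and 1 - (1) = 0, so det(I - K) = 0. (Direct check: I - K =
[[1, -1, -1],
 [0, -1, -2],
 [0, 1, 2]]
has determinant 0.) So 1 is an eigenvalue of K and (I - K) is not invertible. The finite-dimensional Fredholm alternative says: either (I - K) is invertible, or ker(I - K) ≠ {0} and then range(I - K) = ker((I - K)^*)^⊥, with dim ker(I - K) = dim ker((I - K)^*). We are in the second case, so we need both kernels. Kernel of I - K: (I - K) u = u - u (v·u) = u - u = 0, so ker(I - K) = span{u} = span{(1, 2, -1)} (it is exactly 1-dimensional because rank(I - K) = 2). Kernel of the adjoint: K is real, so (I - K)^* = I - K^T = I - v u^T, and (I - v u^T) v = v - v (u·v) = 0; hence ker((I - K)^*) = span{v} = span{(0, 1, 1)}. Therefore (I - K) x = y is solvable iff <y, v> = 0, i.e. iff y_2 + y_3 = 0. When this holds, K y = u (v·y) = 0, so (I - K) y = y and x = y is a particular solution; the full solution set is the line x = y + c·u = y + c·(1, 2, -1), c ∈ C.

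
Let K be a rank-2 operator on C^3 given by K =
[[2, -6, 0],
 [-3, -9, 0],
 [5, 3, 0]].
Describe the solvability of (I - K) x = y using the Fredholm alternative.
(I - K) is invertible (det(I - K) = -28 ≠ 0), so for every y in C^3 the equation (I - K) x = y has a unique solution.

K has rank 2 and factors as K = U V^T = u1 v1^T + u2 v2^T with u1 = (-3, 0, -3), v1 = (-1, 1, 0), u2 = (-1, -3, 2), v2 = (1, 3, 0) (multiplying out reproduces the displayed K). The nonzero eigenvalues of U V^T coincide with those of the 2 x 2 matrix G = V^T U = [[v1·u1, v1·u2], [v2·u1, v2·u2]] = [[3, -2], [-3, -10]], and by the Sylvester determinant identity det(I_3 - U V^T) = det(I_2 - V^T U) = det([[-2, 2], [3, 11]]) = (-2)(11) - (2)(3) = -28. (Direct check: I - K =
[[-1, 6, 0],
 [3, 10, 0],
 [-5, -3, 1]]
has determinant -28.) The finite-dimensional Fredholm alternative says: either (I - K) is invertible, or ker(I - K) ≠ {0} and then range(I - K) = ker((I - K)^*)^⊥, with dim ker(I - K) = dim ker((I - K)^*). Since det(I - K) ≠ 0, 1 is not an eigenvalue of K and ker(I - K) = {0}, so we are in the first case: for every y there is a unique x = (I - K)^(-1) y. (Explicitly, by the Woodbury identity, (I - U V^T)^(-1) = I + U (I_2 - G)^(-1) V^T.)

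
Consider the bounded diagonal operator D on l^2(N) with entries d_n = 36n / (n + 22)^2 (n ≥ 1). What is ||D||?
||D|| = 9/22 (attained at n = 22)

For D diagonal, ||D|| = sup_n |d_n|. Treat f(x) = 36x / (x + 22)^2 for real x > 0. By the quotient rule, f'(x) = 36(22 - x)/(x + 22)^3, which is positive for x < 22 and negative for x > 22. So f has a unique maximum at x = 22, and since 22 is a positive integer, the supremum over n ≥ 1 is attained at n = 22: d_22 = 36·22/(22 + 22)^2 = 36·22/1936 = 9/22. Hence ||D|| = 9/22.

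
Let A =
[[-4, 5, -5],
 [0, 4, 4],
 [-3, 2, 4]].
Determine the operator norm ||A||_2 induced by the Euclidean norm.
||A||_2 ≈ 8.1361 (= sqrt(largest eigenvalue of A^T A))

||A||_2 = sigma_max(A) = sqrt(lambda_max(A^T A)). Form the symmetric matrix M = A^T A =
[[25, -26, 8],
 [-26, 45, -1],
 [8, -1, 57]].
Its characteristic polynomial (trace, sum of principal 2x2 minors, determinant of M give the coefficients) is
  p(λ) = det(λ I - M) = λ^3 - 127λ^2 + 4374λ - 23104.
No integer candidate from the rational root theorem (±divisors of 23104) is a root, so the roots are irrational. The cubic discriminant is Δ = 1146966404 > 0, so there are three distinct real roots. p(6) = -1216 and p(7) = 1634 have opposite signs, so a root lies in (6, 7); Newton's method refines it to λ ≈ 6.4175. p(54) = 224 and p(55) = -334 have opposite signs, so a root lies in (54, 55); Newton's method refines it to λ ≈ 54.386. p(66) = -136 and p(67) = 614 have opposite signs, so a root lies in (66, 67); Newton's method refines it to λ ≈ 66.1965. Check (Vieta): the three roots sum to 127, matching tr M = 127.
So the eigenvalues of A^T A are ≈ 6.4175, 54.386, 66.1965 (all ≥ 0, as they must be for A^T A). The largest is λ_max ≈ 66.1965, hence ||A||_2 = sqrt(λ_max) ≈ 8.1361.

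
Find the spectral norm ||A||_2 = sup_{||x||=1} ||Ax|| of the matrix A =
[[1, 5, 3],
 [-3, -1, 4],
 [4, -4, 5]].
||A||_2 ≈ 7.8171 (= sqrt(largest eigenvalue of A^T A))

||A||_2 = sigma_max(A) = sqrt(lambda_max(A^T A)). Form the symmetric matrix M = A^T A =
[[26, -8, 11],
 [-8, 42, -9],
 [11, -9, 50]].
Its characteristic polynomial (trace, sum of principal 2x2 minors, determinant of M give the coefficients) is
  p(λ) = det(λ I - M) = λ^3 - 118λ^2 + 4226λ - 45796.
No integer candidate from the rational root theorem (±divisors of 45796) is a root, so the roots are irrational. The cubic discriminant is Δ = 242387104 > 0, so there are three distinct real roots. p(20) = -476 and p(21) = 173 have opposite signs, so a root lies in (20, 21); Newton's method refines it to λ ≈ 20.7158. p(36) = 68 and p(37) = -323 have opposite signs, so a root lies in (36, 37); Newton's method refines it to λ ≈ 36.1772. p(61) = -107 and p(62) = 952 have opposite signs, so a root lies in (61, 62); Newton's method refines it to λ ≈ 61.107. Check (Vieta): the three roots sum to 118, matching tr M = 118.
So the eigenvalues of A^T A are ≈ 20.7158, 36.1772, 61.107 (all ≥ 0, as they must be for A^T A). The largest is λ_max ≈ 61.107, hence ||A||_2 = sqrt(λ_max) ≈ 7.8171.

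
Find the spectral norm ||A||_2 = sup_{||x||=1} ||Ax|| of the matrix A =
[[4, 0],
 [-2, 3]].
||A||_2 = sqrt((29 + sqrt(265))/2) ≈ 4.7581 (= sqrt(largest eigenvalue of A^T A))

||A||_2 = sigma_max(A) = sqrt(lambda_max(A^T A)). Form the symmetric matrix M = A^T A =
[[20, -6],
 [-6, 9]].
Its characteristic polynomial (trace, determinant of M give the coefficients) is
  p(λ) = det(λ I - M) = λ^2 - 29λ + 144.
For λ^2 - 29λ + 144 the discriminant is 265. It is nonnegative but not a perfect square, so the roots are real and irrational: λ = (29 ± sqrt(265))/2 ≈ 22.6394, 6.3606.
So the eigenvalues of A^T A are ≈ 6.3606, 22.6394 (all ≥ 0, as they must be for A^T A). The largest is λ_max = (29 + sqrt(265))/2 ≈ 22.6394, hence ||A||_2 = sqrt(λ_max) = sqrt((29 + sqrt(265))/2) ≈ 4.7581.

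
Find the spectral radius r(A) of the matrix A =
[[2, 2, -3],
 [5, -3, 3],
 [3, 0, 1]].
r(A) ≈ 3.8149

The eigenvalues of A are the roots of its characteristic polynomial. With M = A (coefficients from the trace, the sum of principal 2x2 minors, and det A):
  p(λ) = det(λ I - M) = λ^3 - 8λ + 25.
No integer candidate from the rational root theorem (±divisors of 25) is a root, so the roots are irrational. The cubic discriminant is Δ = -14827 < 0, so there is one real root and a complex-conjugate pair. p(-4) = -7 and p(-3) = 22 have opposite signs, so a root lies in (-4, -3); Newton's method refines it to λ ≈ -3.8149. Dividing out (λ - (-3.8149)) leaves approximately λ^2 - 3.8149λ + 6.5533. For λ^2 - 3.8149λ + 6.5533 the discriminant is -11.6599. It is negative, so the remaining roots are the complex-conjugate pair λ ≈ 1.9074 ± 1.7073i. Their product equals the constant term, so |λ|^2 ≈ 6.5533 and |λ| ≈ 2.5599.
Thus the eigenvalues (to 4 decimals) are -3.8149 (modulus 3.8149); 1.9074 ± 1.7073i (modulus 2.5599). The spectral radius is the largest modulus: r(A) ≈ 3.8149. (Cross-check: r(A) ≤ ||A||_2 ≈ 7.1592; equality holds whenever A is normal, though it can also hold for some non-normal A.)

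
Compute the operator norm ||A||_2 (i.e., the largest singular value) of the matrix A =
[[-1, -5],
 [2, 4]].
||A||_2 = sqrt((46 + sqrt(1972))/2) ≈ 6.7234 (= sqrt(largest eigenvalue of A^T A))

||A||_2 = sigma_max(A) = sqrt(lambda_max(A^T A)). Form the symmetric matrix M = A^T A =
[[5, 13],
 [13, 41]].
Its characteristic polynomial (trace, determinant of M give the coefficients) is
  p(λ) = det(λ I - M) = λ^2 - 46λ + 36.
For λ^2 - 46λ + 36 the discriminant is 1972. It is nonnegative but not a perfect square, so the roots are real and irrational: λ = (46 ± sqrt(1972))/2 ≈ 45.2036, 0.7964.
So the eigenvalues of A^T A are ≈ 0.7964, 45.2036 (all ≥ 0, as they must be for A^T A). The largest is λ_max = (46 + sqrt(1972))/2 ≈ 45.2036, hence ||A||_2 = sqrt(λ_max) = sqrt((46 + sqrt(1972))/2) ≈ 6.7234.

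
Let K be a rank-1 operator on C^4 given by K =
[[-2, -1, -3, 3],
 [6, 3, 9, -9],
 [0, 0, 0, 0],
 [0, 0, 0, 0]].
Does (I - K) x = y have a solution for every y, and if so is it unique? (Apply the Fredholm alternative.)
(I - K) is singular (det(I - K) = 0, i.e. 1 ∈ sigma(K)). (I - K) x = y is solvable iff y ⊥ ker((I - K)^*) = span{(-2, -1, -3, 3)}, i.e. iff -2y_1 - y_2 - 3y_3 + 3y_4 = 0. When solvable, the solutions are x = y + c·(1, -3, 0, 0), c arbitrary (ker(I - K) = span{(1, -3, 0, 0)}, dimension 1).

K has rank 1, so it is an outer product K = u v^T: every row of K is a multiple of one row vector. Reading off the entries, u = (1, -3, 0, 0) and v = (-2, -1, -3, 3) (row i of K equals u_i·v^T). A rank-one matrix u v^T satisfies K u = u (v·u) and kills the (3)-dimensional subspace v^⊥, so its characteristic polynomial is lambda^3 (lambda - v·u) with v·u = tr K = 1. Hence the eigenvalues of I - K are 1 (multiplicity 3) and 1 - (1) = 0, so det(I - K) = 0. (Direct check: I - K =
[[3, 1, 3, -3],
 [-6, -2, -9, 9],
 [0, 0, 1, 0],
 [0, 0, 0, 1]]
has determinant 0.) So 1 is an eigenvalue of K and (I - K) is not invertible. The finite-dimensional Fredholm alternative says: either (I - K) is invertible, or ker(I - K) ≠ {0} and then range(I - K) = ker((I - K)^*)^⊥, with dim ker(I - K) = dim ker((I - K)^*). We are in the second case, so we need both kernels. Kernel of I - K: (I - K) u = u - u (v·u) = u - u = 0, so ker(I - K) = span{u} = span{(1, -3, 0, 0)} (it is exactly 1-dimensional because rank(I - K) = 3). Kernel of the adjoint: K is real, so (I - K)^* = I - K^T = I - v u^T, and (I - v u^T) v = v - v (u·v) = 0; hence ker((I - K)^*) = span{v} = span{(-2, -1, -3, 3)}. Therefore (I - K) x = y is solvable iff <y, v> = 0, i.e. iff -2y_1 - y_2 - 3y_3 + 3y_4 = 0. When this holds, K y = u (v·y) = 0, so (I - K) y = y and x = y is a particular solution; the full solution set is the line x = y + c·u = y + c·(1, -3, 0, 0), c ∈ C.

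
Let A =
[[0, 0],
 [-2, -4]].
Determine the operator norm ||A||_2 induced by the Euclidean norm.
||A||_2 = sqrt(20) ≈ 4.4721 (= sqrt(largest eigenvalue of A^T A))

||A||_2 = sigma_max(A) = sqrt(lambda_max(A^T A)). Form the symmetric matrix M = A^T A =
[[4, 8],
 [8, 16]].
Its characteristic polynomial (trace, determinant of M give the coefficients) is
  p(λ) = det(λ I - M) = λ^2 - 20λ.
For λ^2 - 20λ the discriminant is 400. It is a perfect square (20^2), so the roots are rational: λ = (20 ± 20)/2 = 20, 0.
So the eigenvalues of A^T A are ≈ 0, 20 (all ≥ 0, as they must be for A^T A). The largest is λ_max = 20, hence ||A||_2 = sqrt(λ_max) = sqrt(20) ≈ 4.4721.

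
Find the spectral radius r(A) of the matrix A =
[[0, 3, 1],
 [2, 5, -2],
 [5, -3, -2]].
r(A) ≈ 6.1072

The eigenvalues of A are the roots of its characteristic polynomial. With M = A (coefficients from the trace, the sum of principal 2x2 minors, and det A):
  p(λ) = det(λ I - M) = λ^3 - 3λ^2 - 27λ + 49.
No integer candidate from the rational root theorem (±divisors of 49) is a root, so the roots are irrational. The cubic discriminant is Δ = 97200 > 0, so there are three distinct real roots. p(-5) = -16 and p(-4) = 45 have opposite signs, so a root lies in (-5, -4); Newton's method refines it to λ ≈ -4.7843. p(1) = 20 and p(2) = -9 have opposite signs, so a root lies in (1, 2); Newton's method refines it to λ ≈ 1.677. p(6) = -5 and p(7) = 56 have opposite signs, so a root lies in (6, 7); Newton's method refines it to λ ≈ 6.1072. Check (Vieta): the three roots sum to 3, matching tr M = 3.
Thus the eigenvalues (to 4 decimals) are -4.7843 (modulus 4.7843); 1.677 (modulus 1.677); 6.1072 (modulus 6.1072). The spectral radius is the largest modulus: r(A) ≈ 6.1072. (Cross-check: r(A) ≤ ||A||_2 ≈ 6.7108; equality holds whenever A is normal, though it can also hold for some non-normal A.)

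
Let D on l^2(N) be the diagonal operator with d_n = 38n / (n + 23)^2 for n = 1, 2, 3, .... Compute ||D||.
||D|| = 19/46 (attained at n = 23)

For D diagonal, ||D|| = sup_n |d_n|. Treat f(x) = 38x / (x + 23)^2 for real x > 0. By the quotient rule, f'(x) = 38(23 - x)/(x + 23)^3, which is positive for x < 23 and negative for x > 23. So f has a unique maximum at x = 23, and since 23 is a positive integer, the supremum over n ≥ 1 is attained at n = 23: d_23 = 38·23/(23 + 23)^2 = 38·23/2116 = 19/46. Hence ||D|| = 19/46.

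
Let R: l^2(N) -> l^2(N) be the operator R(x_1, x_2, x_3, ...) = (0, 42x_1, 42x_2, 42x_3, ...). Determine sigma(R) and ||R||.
sigma(R) = closed disk {z in C : |z| ≤ 42}; ||R|| = 42

Note R = 42·U where U is the unit right shift (U x)_k = x_{k-1} (with x_0 := 0); so ||R|| = 42||U|| and sigma(R) = 42·sigma(U). ||R x||^2 = sum_{k≥1} |42x_k|^2 = 1764||x||^2, so ||R|| = 42 and sigma(R) ⊂ {|z| ≤ 42}. For any |lambda| < 42, the equation (R - lambda I) x = 0 forces x_1 = 0, then 42x_k = lambda x_{k+1} ⇒ x = 0, so R has no eigenvalues. But (R - lambda I) is not surjective for |lambda| < 42: solving (R - lambda I) x = e_1 would require x_n proportional to (lambda/42)^(-n), which is not in l^2. So every |lambda| < 42 lies in the residual spectrum. The boundary |lambda| = 42 is in the approximate point spectrum (the spectrum is closed). Hence sigma(R) is the closed disk of radius 42.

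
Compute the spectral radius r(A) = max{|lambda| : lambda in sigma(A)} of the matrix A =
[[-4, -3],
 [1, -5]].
r(A) = sqrt(23) ≈ 4.7958

The eigenvalues of A are the roots of its characteristic polynomial. With M = A (coefficients from the trace and determinant):
  p(λ) = det(λ I - M) = λ^2 + 9λ + 23.
For λ^2 + 9λ + 23 the discriminant is -11. It is negative, so the roots are the complex-conjugate pair λ = -9/2 ± (sqrt(11)/2) i ≈ -4.5 ± 1.6583i. For a conjugate pair the product of the roots equals the constant term, so |λ|^2 = 23 and |λ| = sqrt(23) ≈ 4.7958.
Thus the eigenvalues (to 4 decimals) are -4.5 ± 1.6583i (modulus 4.7958). The spectral radius is the largest modulus: r(A) = sqrt(23) ≈ 4.7958. (Cross-check: r(A) ≤ ||A||_2 ≈ 6.0425; equality holds whenever A is normal, though it can also hold for some non-normal A.)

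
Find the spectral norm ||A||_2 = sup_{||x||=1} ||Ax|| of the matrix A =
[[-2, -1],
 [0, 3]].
||A||_2 = sqrt((14 + sqrt(52))/2) ≈ 3.2566 (= sqrt(largest eigenvalue of A^T A))

||A||_2 = sigma_max(A) = sqrt(lambda_max(A^T A)). Form the symmetric matrix M = A^T A =
[[4, 2],
 [2, 10]].
Its characteristic polynomial (trace, determinant of M give the coefficients) is
  p(λ) = det(λ I - M) = λ^2 - 14λ + 36.
For λ^2 - 14λ + 36 the discriminant is 52. It is nonnegative but not a perfect square, so the roots are real and irrational: λ = (14 ± sqrt(52))/2 ≈ 10.6056, 3.3944.
So the eigenvalues of A^T A are ≈ 3.3944, 10.6056 (all ≥ 0, as they must be for A^T A). The largest is λ_max = (14 + sqrt(52))/2 ≈ 10.6056, hence ||A||_2 = sqrt(λ_max) = sqrt((14 + sqrt(52))/2) ≈ 3.2566.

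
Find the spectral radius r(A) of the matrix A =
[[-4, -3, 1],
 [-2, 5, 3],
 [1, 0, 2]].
r(A) ≈ 5.3668

The eigenvalues of A are the roots of its characteristic polynomial. With M = A (coefficients from the trace, the sum of principal 2x2 minors, and det A):
  p(λ) = det(λ I - M) = λ^3 - 3λ^2 - 25λ + 66.
No integer candidate from the rational root theorem (±divisors of 66) is a root, so the roots are irrational. The cubic discriminant is Δ = 46741 > 0, so there are three distinct real roots. p(-5) = -9 and p(-4) = 54 have opposite signs, so a root lies in (-5, -4); Newton's method refines it to λ ≈ -4.8845. p(2) = 12 and p(3) = -9 have opposite signs, so a root lies in (2, 3); Newton's method refines it to λ ≈ 2.5177. p(5) = -9 and p(6) = 24 have opposite signs, so a root lies in (5, 6); Newton's method refines it to λ ≈ 5.3668. Check (Vieta): the three roots sum to 3, matching tr M = 3.
Thus the eigenvalues (to 4 decimals) are -4.8845 (modulus 4.8845); 2.5177 (modulus 2.5177); 5.3668 (modulus 5.3668). The spectral radius is the largest modulus: r(A) ≈ 5.3668. (Cross-check: r(A) ≤ ||A||_2 ≈ 6.3064; equality holds whenever A is normal, though it can also hold for some non-normal A.)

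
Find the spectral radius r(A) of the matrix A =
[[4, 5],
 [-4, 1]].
r(A) = sqrt(24) ≈ 4.899

The eigenvalues of A are the roots of its characteristic polynomial. With M = A (coefficients from the trace and determinant):
  p(λ) = det(λ I - M) = λ^2 - 5λ + 24.
For λ^2 - 5λ + 24 the discriminant is -71. It is negative, so the roots are the complex-conjugate pair λ = 5/2 ± (sqrt(71)/2) i ≈ 2.5 ± 4.2131i. For a conjugate pair the product of the roots equals the constant term, so |λ|^2 = 24 and |λ| = sqrt(24) ≈ 4.899.
Thus the eigenvalues (to 4 decimals) are 2.5 ± 4.2131i (modulus 4.899). The spectral radius is the largest modulus: r(A) = sqrt(24) ≈ 4.899. (Cross-check: r(A) ≤ ||A||_2 ≈ 6.729; equality holds whenever A is normal, though it can also hold for some non-normal A.)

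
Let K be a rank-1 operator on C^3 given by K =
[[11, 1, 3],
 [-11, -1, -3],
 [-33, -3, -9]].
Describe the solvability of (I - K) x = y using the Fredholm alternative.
(I - K) is singular (det(I - K) = 0, i.e. 1 ∈ sigma(K)). (I - K) x = y is solvable iff y ⊥ ker((I - K)^*) = span{(11, 1, 3)}, i.e. iff 11y_1 + y_2 + 3y_3 = 0. When solvable, the solutions are x = y + c·(1, -1, -3), c arbitrary (ker(I - K) = span{(1, -1, -3)}, dimension 1).

K has rank 1, so it is an outer product K = u v^T: every row of K is a multiple of one row vector. Reading off the entries, u = (1, -1, -3) and v = (11, 1, 3) (row i of K equals u_i·v^T). A rank-one matrix u v^T satisfies K u = u (v·u) and kills the (2)-dimensional subspace v^⊥, so its characteristic polynomial is lambda^2 (lambda - v·u) with v·u = tr K = 1. Hence the eigenvalues of I - K are 1 (multiplicity 2) and 1 - (1) = 0, so det(I - K) = 0. (Direct check: I - K =
[[-10, -1, -3],
 [11, 2, 3],
 [33, 3, 10]]
has determinant 0.) So 1 is an eigenvalue of K and (I - K) is not invertible. The finite-dimensional Fredholm alternative says: either (I - K) is invertible, or ker(I - K) ≠ {0} and then range(I - K) = ker((I - K)^*)^⊥, with dim ker(I - K) = dim ker((I - K)^*). We are in the second case, so we need both kernels. Kernel of I - K: (I - K) u = u - u (v·u) = u - u = 0, so ker(I - K) = span{u} = span{(1, -1, -3)} (it is exactly 1-dimensional because rank(I - K) = 2). Kernel of the adjoint: K is real, so (I - K)^* = I - K^T = I - v u^T, and (I - v u^T) v = v - v (u·v) = 0; hence ker((I - K)^*) = span{v} = span{(11, 1, 3)}. Therefore (I - K) x = y is solvable iff <y, v> = 0, i.e. iff 11y_1 + y_2 + 3y_3 = 0. When this holds, K y = u (v·y) = 0, so (I - K) y = y and x = y is a particular solution; the full solution set is the line x = y + c·u = y + c·(1, -1, -3), c ∈ C.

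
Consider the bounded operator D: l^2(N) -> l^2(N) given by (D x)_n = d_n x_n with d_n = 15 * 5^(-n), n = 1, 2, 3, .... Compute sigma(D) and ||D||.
sigma(D) = {15 * 5^(-n) : n ≥ 1} ∪ {0}; ||D|| = 3

A bounded diagonal operator on l^2 with diagonal entries d_n has spectrum equal to the closure of {d_n : n ≥ 1}: every d_n is an eigenvalue (with eigenvector e_n), so {d_n} ⊂ sigma(D); the spectrum is closed, so its closure is too; and for lambda not in the closure, (D - lambda I) has bounded inverse (the diagonal entries 1/(d_n - lambda) are bounded). For our sequence d_n = 15 * 5^(-n), n = 1, 2, 3, ...:
  - {d_n} = {15 * 5^(-n) : n ≥ 1}; the only limit point is 0
  - closure = {15 * 5^(-n) : n ≥ 1} ∪ {0}
For the norm: a diagonal operator has ||D|| = sup_n |d_n|. Here d_n = 15 * 5^(-n) is positive and decreasing, so sup_n |d_n| = d_1 = 15/5 = 3. So ||D|| = 3.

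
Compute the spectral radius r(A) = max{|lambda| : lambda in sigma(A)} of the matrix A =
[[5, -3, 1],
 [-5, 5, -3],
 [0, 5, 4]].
r(A) ≈ 6.0541

The eigenvalues of A are the roots of its characteristic polynomial. With M = A (coefficients from the trace, the sum of principal 2x2 minors, and det A):
  p(λ) = det(λ I - M) = λ^3 - 14λ^2 + 65λ - 90.
No integer candidate from the rational root theorem (±divisors of 90) is a root, so the roots are irrational. The cubic discriminant is Δ = -2740 < 0, so there is one real root and a complex-conjugate pair. p(2) = -8 and p(3) = 6 have opposite signs, so a root lies in (2, 3); Newton's method refines it to λ ≈ 2.4555. Dividing out (λ - (2.4555)) leaves approximately λ^2 - 11.5445λ + 36.6526. For λ^2 - 11.5445λ + 36.6526 the discriminant is -13.3346. It is negative, so the remaining roots are the complex-conjugate pair λ ≈ 5.7723 ± 1.8258i. Their product equals the constant term, so |λ|^2 ≈ 36.6526 and |λ| ≈ 6.0541.
Thus the eigenvalues (to 4 decimals) are 2.4555 (modulus 2.4555); 5.7723 ± 1.8258i (modulus 6.0541). The spectral radius is the largest modulus: r(A) ≈ 6.0541. (Cross-check: r(A) ≤ ||A||_2 ≈ 9.8399; equality holds whenever A is normal, though it can also hold for some non-normal A.)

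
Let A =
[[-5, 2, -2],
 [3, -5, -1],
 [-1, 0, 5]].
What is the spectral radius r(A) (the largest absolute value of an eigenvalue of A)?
r(A) ≈ 7.4979

The eigenvalues of A are the roots of its characteristic polynomial. With M = A (coefficients from the trace, the sum of principal 2x2 minors, and det A):
  p(λ) = det(λ I - M) = λ^3 + 5λ^2 - 33λ - 107.
No integer candidate from the rational root theorem (±divisors of 107) is a root, so the roots are irrational. The cubic discriminant is Δ = 233140 > 0, so there are three distinct real roots. p(-8) = -35 and p(-7) = 26 have opposite signs, so a root lies in (-8, -7); Newton's method refines it to λ ≈ -7.4979. p(-3) = 10 and p(-2) = -29 have opposite signs, so a root lies in (-3, -2); Newton's method refines it to λ ≈ -2.7298. p(5) = -22 and p(6) = 91 have opposite signs, so a root lies in (5, 6); Newton's method refines it to λ ≈ 5.2277. Check (Vieta): the three roots sum to -5, matching tr M = -5.
Thus the eigenvalues (to 4 decimals) are -7.4979 (modulus 7.4979); -2.7298 (modulus 2.7298); 5.2277 (modulus 5.2277). The spectral radius is the largest modulus: r(A) ≈ 7.4979. (Cross-check: r(A) ≤ ||A||_2 ≈ 7.5634; equality holds whenever A is normal, though it can also hold for some non-normal A.)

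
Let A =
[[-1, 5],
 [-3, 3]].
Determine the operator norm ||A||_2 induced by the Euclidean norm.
||A||_2 = sqrt((44 + sqrt(1360))/2) ≈ 6.3592 (= sqrt(largest eigenvalue of A^T A))

||A||_2 = sigma_max(A) = sqrt(lambda_max(A^T A)). Form the symmetric matrix M = A^T A =
[[10, -14],
 [-14, 34]].
Its characteristic polynomial (trace, determinant of M give the coefficients) is
  p(λ) = det(λ I - M) = λ^2 - 44λ + 144.
For λ^2 - 44λ + 144 the discriminant is 1360. It is nonnegative but not a perfect square, so the roots are real and irrational: λ = (44 ± sqrt(1360))/2 ≈ 40.4391, 3.5609.
So the eigenvalues of A^T A are ≈ 3.5609, 40.4391 (all ≥ 0, as they must be for A^T A). The largest is λ_max = (44 + sqrt(1360))/2 ≈ 40.4391, hence ||A||_2 = sqrt(λ_max) = sqrt((44 + sqrt(1360))/2) ≈ 6.3592.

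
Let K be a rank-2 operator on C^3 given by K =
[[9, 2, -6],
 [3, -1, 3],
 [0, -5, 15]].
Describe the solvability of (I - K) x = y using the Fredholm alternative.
(I - K) is invertible (det(I - K) = 98 ≠ 0), so for every y in C^3 the equation (I - K) x = y has a unique solution.

K has rank 2 and factors as K = U V^T = u1 v1^T + u2 v2^T with u1 = (-1, -1, -2), v1 = (-3, 1, -3), u2 = (-3, 0, 3), v2 = (-2, -1, 3) (multiplying out reproduces the displayed K). The nonzero eigenvalues of U V^T coincide with those of the 2 x 2 matrix G = V^T U = [[v1·u1, v1·u2], [v2·u1, v2·u2]] = [[8, 0], [-3, 15]], and by the Sylvester determinant identity det(I_3 - U V^T) = det(I_2 - V^T U) = det([[-7, 0], [3, -14]]) = (-7)(-14) - (0)(3) = 98. (Direct check: I - K =
[[-8, -2, 6],
 [-3, 2, -3],
 [0, 5, -14]]
has determinant 98.) The finite-dimensional Fredholm alternative says: either (I - K) is invertible, or ker(I - K) ≠ {0} and then range(I - K) = ker((I - K)^*)^⊥, with dim ker(I - K) = dim ker((I - K)^*). Since det(I - K) ≠ 0, 1 is not an eigenvalue of K and ker(I - K) = {0}, so we are in the first case: for every y there is a unique x = (I - K)^(-1) y. (Explicitly, by the Woodbury identity, (I - U V^T)^(-1) = I + U (I_2 - G)^(-1) V^T.)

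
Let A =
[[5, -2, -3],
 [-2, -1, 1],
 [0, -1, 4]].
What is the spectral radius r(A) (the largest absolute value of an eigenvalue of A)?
r(A) ≈ 4.8226

The eigenvalues of A are the roots of its characteristic polynomial. With M = A (coefficients from the trace, the sum of principal 2x2 minors, and det A):
  p(λ) = det(λ I - M) = λ^3 - 8λ^2 + 8λ + 37.
No integer candidate from the rational root theorem (±divisors of 37) is a root, so the roots are irrational. The cubic discriminant is Δ = -1763 < 0, so there is one real root and a complex-conjugate pair. p(-2) = -19 and p(-1) = 20 have opposite signs, so a root lies in (-2, -1); Newton's method refines it to λ ≈ -1.5909. Dividing out (λ - (-1.5909)) leaves approximately λ^2 - 9.5909λ + 23.2578. For λ^2 - 9.5909λ + 23.2578 the discriminant is -1.0464. It is negative, so the remaining roots are the complex-conjugate pair λ ≈ 4.7954 ± 0.5115i. Their product equals the constant term, so |λ|^2 ≈ 23.2578 and |λ| ≈ 4.8226.
Thus the eigenvalues (to 4 decimals) are -1.5909 (modulus 1.5909); 4.7954 ± 0.5115i (modulus 4.8226). The spectral radius is the largest modulus: r(A) ≈ 4.8226. (Cross-check: r(A) ≤ ||A||_2 ≈ 6.7582; equality holds whenever A is normal, though it can also hold for some non-normal A.)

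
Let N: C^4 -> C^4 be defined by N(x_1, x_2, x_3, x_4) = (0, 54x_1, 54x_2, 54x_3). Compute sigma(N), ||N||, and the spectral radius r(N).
sigma(N) = {0}; ||N|| = 54; r(N) = 0. (N is nilpotent with N^4 = 0.)

On C^4, N is a strictly lower-triangular matrix with 54 on the subdiagonal and zeros elsewhere, so its characteristic polynomial is lambda^4 and every eigenvalue is 0: sigma(N) = {0}. For the operator norm, N e_i = 54e_{i+1} for i = 1, ..., 3 and N e_4 = 0, so the singular values of N are 54 (with multiplicity 3) and 0; hence ||N|| = 54. The spectral radius r(N) = max|lambda| = 0. Note ||N|| > r(N) — characteristic of non-normal nilpotent operators. Indeed N^4 = 0.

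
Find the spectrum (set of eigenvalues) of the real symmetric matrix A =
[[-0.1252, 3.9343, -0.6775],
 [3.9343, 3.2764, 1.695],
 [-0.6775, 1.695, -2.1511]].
sigma(A) ≈ {-4, -1, 6}

A is real symmetric, so its spectrum consists of real eigenvalues. Expanding the characteristic polynomial of the displayed matrix gives
  det(λ I - A) = p(λ) = λ^3 + (-1)λ^2 + (-26)λ + (-23.9985).
Solving p(λ) = 0 yields eigenvalues ≈ -4, -1, 6. (A is shown rounded to 4 decimals, so these recover the underlying integer eigenvalues to within that precision.)
Verification: the trace of A = 1 equals the sum of eigenvalues 1, and det(A) ≈ 23.9985 matches the eigenvalue product 24.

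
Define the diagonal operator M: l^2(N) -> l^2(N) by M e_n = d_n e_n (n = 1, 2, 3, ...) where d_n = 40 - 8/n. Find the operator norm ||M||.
||M|| = 40

For a diagonal operator on l^2 with entries d_n, ||M|| = sup_n |d_n|. Here d_1 = 32, d_2 = 36, ..., and d_n = 40 - 8/n increases monotonically toward 40. All terms lie in [32, 40), so |d_n| = d_n and the supremum is the limit 40, which is not attained by any individual d_n. Hence ||M|| = 40.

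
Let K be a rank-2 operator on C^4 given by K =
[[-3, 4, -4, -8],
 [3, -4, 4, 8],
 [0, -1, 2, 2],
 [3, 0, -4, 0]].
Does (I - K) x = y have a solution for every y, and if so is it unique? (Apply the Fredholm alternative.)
(I - K) is invertible (det(I - K) = 28 ≠ 0), so for every y in C^4 the equation (I - K) x = y has a unique solution.

K has rank 2 and factors as K = U V^T = u1 v1^T + u2 v2^T with u1 = (-1, 1, 0, 1), v1 = (3, -1, -2, 2), u2 = (3, -3, -1, 1), v2 = (0, 1, -2, -2) (multiplying out reproduces the displayed K). The nonzero eigenvalues of U V^T coincide with those of the 2 x 2 matrix G = V^T U = [[v1·u1, v1·u2], [v2·u1, v2·u2]] = [[-2, 16], [-1, -3]], and by the Sylvester determinant identity det(I_4 - U V^T) = det(I_2 - V^T U) = det([[3, -16], [1, 4]]) = (3)(4) - (-16)(1) = 28. (Direct check: I - K =
[[4, -4, 4, 8],
 [-3, 5, -4, -8],
 [0, 1, -1, -2],
 [-3, 0, 4, 1]]
has determinant 28.) The finite-dimensional Fredholm alternative says: either (I - K) is invertible, or ker(I - K) ≠ {0} and then range(I - K) = ker((I - K)^*)^⊥, with dim ker(I - K) = dim ker((I - K)^*). Since det(I - K) ≠ 0, 1 is not an eigenvalue of K and ker(I - K) = {0}, so we are in the first case: for every y there is a unique x = (I - K)^(-1) y. (Explicitly, by the Woodbury identity, (I - U V^T)^(-1) = I + U (I_2 - G)^(-1) V^T.)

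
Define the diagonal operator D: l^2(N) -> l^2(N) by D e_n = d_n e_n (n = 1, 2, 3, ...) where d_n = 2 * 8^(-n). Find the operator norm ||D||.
||D|| = 1/4 (attained at n = 1)

For D diagonal, ||D|| = sup_n |d_n|. The sequence d_n = 2 * 8^(-n) is positive and strictly decreasing (ratio 8^(-1) < 1), so the supremum is d_1 = 2/8 = 1/4. Hence ||D|| = 1/4.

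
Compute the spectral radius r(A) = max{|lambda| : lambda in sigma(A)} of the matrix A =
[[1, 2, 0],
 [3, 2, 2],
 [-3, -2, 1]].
r(A) ≈ 3.0951

The eigenvalues of A are the roots of its characteristic polynomial. With M = A (coefficients from the trace, the sum of principal 2x2 minors, and det A):
  p(λ) = det(λ I - M) = λ^3 - 4λ^2 + 3λ + 12.
No integer candidate from the rational root theorem (±divisors of 12) is a root, so the roots are irrational. The cubic discriminant is Δ = -3372 < 0, so there is one real root and a complex-conjugate pair. p(-2) = -18 and p(-1) = 4 have opposite signs, so a root lies in (-2, -1); Newton's method refines it to λ ≈ -1.2526. Dividing out (λ - (-1.2526)) leaves approximately λ^2 - 5.2526λ + 9.5797. For λ^2 - 5.2526λ + 9.5797 the discriminant is -10.7286. It is negative, so the remaining roots are the complex-conjugate pair λ ≈ 2.6263 ± 1.6377i. Their product equals the constant term, so |λ|^2 ≈ 9.5797 and |λ| ≈ 3.0951.
Thus the eigenvalues (to 4 decimals) are -1.2526 (modulus 1.2526); 2.6263 ± 1.6377i (modulus 3.0951). The spectral radius is the largest modulus: r(A) ≈ 3.0951. (Cross-check: r(A) ≤ ||A||_2 ≈ 5.5172; equality holds whenever A is normal, though it can also hold for some non-normal A.)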